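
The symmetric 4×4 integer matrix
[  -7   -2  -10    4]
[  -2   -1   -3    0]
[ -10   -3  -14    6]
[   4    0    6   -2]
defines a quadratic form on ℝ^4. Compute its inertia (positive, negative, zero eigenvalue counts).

step 0: pivot -7 → sign −
step 1: pivot -3/7 → sign −
step 2: pivot 1/3 → sign +
step 3: pivot 2 → sign +
signature = (2, 2, 0)

Answer: (2, 2, 0)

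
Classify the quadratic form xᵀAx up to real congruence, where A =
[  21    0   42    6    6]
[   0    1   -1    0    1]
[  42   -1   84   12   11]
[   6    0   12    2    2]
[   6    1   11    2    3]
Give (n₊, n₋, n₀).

Answer: (3, 1, 1)

Derivation:
step 0: pivot 21 → sign +
step 1: pivot 1 → sign +
step 2: pivot -1 → sign −
step 3: pivot 2/7 → sign +
step 4: row/col 4 already zero → sign 0
signature = (3, 1, 1)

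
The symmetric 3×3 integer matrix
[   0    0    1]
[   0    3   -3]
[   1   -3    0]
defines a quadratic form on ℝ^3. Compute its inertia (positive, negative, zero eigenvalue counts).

Answer: (2, 1, 0)

Derivation:
step 0: pivot 3 → sign +
step 1: pivot -3 → sign −
step 2: pivot 1/3 → sign +
signature = (2, 1, 0)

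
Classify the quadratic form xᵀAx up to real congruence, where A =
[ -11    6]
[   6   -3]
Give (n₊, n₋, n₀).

step 0: pivot -11 → sign −
step 1: pivot 3/11 → sign +
signature = (1, 1, 0)

Answer: (1, 1, 0)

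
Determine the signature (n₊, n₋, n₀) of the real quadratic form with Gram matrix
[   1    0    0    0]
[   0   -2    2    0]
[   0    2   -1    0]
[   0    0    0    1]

Answer: (3, 1, 0)

Derivation:
step 0: pivot 1 → sign +
step 1: pivot -2 → sign −
step 2: pivot 1 → sign +
step 3: pivot 1 → sign +
signature = (3, 1, 0)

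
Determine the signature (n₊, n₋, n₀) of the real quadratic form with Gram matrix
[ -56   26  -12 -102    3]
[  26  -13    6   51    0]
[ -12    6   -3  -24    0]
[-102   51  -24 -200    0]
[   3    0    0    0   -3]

step 0: pivot -56 → sign −
step 1: pivot -13/14 → sign −
step 2: pivot -3/13 → sign −
step 3: pivot 1 → sign +
step 4: pivot -3/4 → sign −
signature = (1, 4, 0)

Answer: (1, 4, 0)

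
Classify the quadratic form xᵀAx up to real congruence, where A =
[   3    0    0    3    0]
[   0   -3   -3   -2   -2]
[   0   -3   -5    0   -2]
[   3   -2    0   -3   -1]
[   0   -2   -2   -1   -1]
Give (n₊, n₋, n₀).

Answer: (2, 3, 0)

Derivation:
step 0: pivot 3 → sign +
step 1: pivot -3 → sign −
step 2: pivot -2 → sign −
step 3: pivot -8/3 → sign −
step 4: pivot 3/8 → sign +
signature = (2, 3, 0)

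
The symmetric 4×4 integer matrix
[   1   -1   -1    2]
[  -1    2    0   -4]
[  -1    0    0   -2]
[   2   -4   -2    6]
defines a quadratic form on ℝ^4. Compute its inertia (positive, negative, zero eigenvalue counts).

step 0: pivot 1 → sign +
step 1: pivot 1 → sign +
step 2: pivot -2 → sign −
step 3: row/col 3 already zero → sign 0
signature = (2, 1, 1)

Answer: (2, 1, 1)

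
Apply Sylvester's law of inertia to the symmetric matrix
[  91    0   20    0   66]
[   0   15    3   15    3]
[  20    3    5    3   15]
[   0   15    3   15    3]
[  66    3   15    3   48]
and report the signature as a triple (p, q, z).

step 0: pivot 91 → sign +
step 1: pivot 15 → sign +
step 2: pivot 2/455 → sign +
step 3: pivot -3 → sign −
step 4: row/col 4 already zero → sign 0
signature = (3, 1, 1)

Answer: (3, 1, 1)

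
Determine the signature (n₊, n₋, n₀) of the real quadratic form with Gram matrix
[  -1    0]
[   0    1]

step 0: pivot -1 → sign −
step 1: pivot 1 → sign +
signature = (1, 1, 0)

Answer: (1, 1, 0)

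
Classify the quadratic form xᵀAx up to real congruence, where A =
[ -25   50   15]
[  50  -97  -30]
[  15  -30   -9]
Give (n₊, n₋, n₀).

Answer: (1, 1, 1)

Derivation:
step 0: pivot -25 → sign −
step 1: pivot 3 → sign +
step 2: row/col 2 already zero → sign 0
signature = (1, 1, 1)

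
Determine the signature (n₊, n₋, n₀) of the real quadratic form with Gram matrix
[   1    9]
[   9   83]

Answer: (2, 0, 0)

Derivation:
step 0: pivot 1 → sign +
step 1: pivot 2 → sign +
signature = (2, 0, 0)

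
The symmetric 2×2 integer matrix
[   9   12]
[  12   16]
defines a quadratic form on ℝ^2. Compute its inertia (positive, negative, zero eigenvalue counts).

Answer: (1, 0, 1)

Derivation:
step 0: pivot 9 → sign +
step 1: row/col 1 already zero → sign 0
signature = (1, 0, 1)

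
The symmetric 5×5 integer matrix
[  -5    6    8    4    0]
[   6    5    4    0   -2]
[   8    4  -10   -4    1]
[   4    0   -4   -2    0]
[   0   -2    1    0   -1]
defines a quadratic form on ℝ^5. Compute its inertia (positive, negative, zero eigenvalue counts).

step 0: pivot -5 → sign −
step 1: pivot 61/5 → sign +
step 2: pivot -754/61 → sign −
step 3: pivot 6/377 → sign +
step 4: pivot -1/2 → sign −
signature = (2, 3, 0)

Answer: (2, 3, 0)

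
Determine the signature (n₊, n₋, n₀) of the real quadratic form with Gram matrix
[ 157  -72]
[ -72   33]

step 0: pivot 157 → sign +
step 1: pivot -3/157 → sign −
signature = (1, 1, 0)

Answer: (1, 1, 0)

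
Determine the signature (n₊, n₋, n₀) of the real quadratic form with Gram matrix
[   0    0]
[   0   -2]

step 0: pivot -2 → sign −
step 1: row/col 1 already zero → sign 0
signature = (0, 1, 1)

Answer: (0, 1, 1)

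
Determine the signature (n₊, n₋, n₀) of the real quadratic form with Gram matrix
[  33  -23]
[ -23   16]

Answer: (1, 1, 0)

Derivation:
step 0: pivot 33 → sign +
step 1: pivot -1/33 → sign −
signature = (1, 1, 0)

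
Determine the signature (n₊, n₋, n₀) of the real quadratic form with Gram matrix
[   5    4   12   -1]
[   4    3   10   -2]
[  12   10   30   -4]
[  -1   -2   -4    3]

step 0: pivot 5 → sign +
step 1: pivot -1/5 → sign −
step 2: pivot 2 → sign +
step 3: pivot 2 → sign +
signature = (3, 1, 0)

Answer: (3, 1, 0)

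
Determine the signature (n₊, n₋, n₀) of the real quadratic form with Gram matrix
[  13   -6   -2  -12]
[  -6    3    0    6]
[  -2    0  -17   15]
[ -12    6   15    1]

step 0: pivot 13 → sign +
step 1: pivot 3/13 → sign +
step 2: pivot -21 → sign −
step 3: pivot -2/7 → sign −
signature = (2, 2, 0)

Answer: (2, 2, 0)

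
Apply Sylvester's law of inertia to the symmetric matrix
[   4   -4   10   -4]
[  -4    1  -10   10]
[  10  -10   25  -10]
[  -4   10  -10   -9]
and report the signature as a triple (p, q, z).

step 0: pivot 4 → sign +
step 1: pivot -3 → sign −
step 2: pivot -1 → sign −
step 3: row/col 3 already zero → sign 0
signature = (1, 2, 1)

Answer: (1, 2, 1)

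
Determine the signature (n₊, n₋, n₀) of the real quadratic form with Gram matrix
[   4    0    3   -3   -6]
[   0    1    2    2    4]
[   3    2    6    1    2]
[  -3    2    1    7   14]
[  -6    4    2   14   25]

Answer: (3, 2, 0)

Derivation:
step 0: pivot 4 → sign +
step 1: pivot 1 → sign +
step 2: pivot -1/4 → sign −
step 3: pivot 3 → sign +
step 4: pivot -3 → sign −
signature = (3, 2, 0)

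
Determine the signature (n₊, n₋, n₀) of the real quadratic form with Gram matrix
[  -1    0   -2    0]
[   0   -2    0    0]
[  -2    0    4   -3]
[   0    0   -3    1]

step 0: pivot -1 → sign −
step 1: pivot -2 → sign −
step 2: pivot 8 → sign +
step 3: pivot -1/8 → sign −
signature = (1, 3, 0)

Answer: (1, 3, 0)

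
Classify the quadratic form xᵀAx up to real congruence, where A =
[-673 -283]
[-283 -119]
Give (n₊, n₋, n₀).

Answer: (1, 1, 0)

Derivation:
step 0: pivot -673 → sign −
step 1: pivot 2/673 → sign +
signature = (1, 1, 0)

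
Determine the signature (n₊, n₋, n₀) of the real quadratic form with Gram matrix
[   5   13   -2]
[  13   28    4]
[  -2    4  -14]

Answer: (1, 2, 0)

Derivation:
step 0: pivot 5 → sign +
step 1: pivot -29/5 → sign −
step 2: pivot -6/29 → sign −
signature = (1, 2, 0)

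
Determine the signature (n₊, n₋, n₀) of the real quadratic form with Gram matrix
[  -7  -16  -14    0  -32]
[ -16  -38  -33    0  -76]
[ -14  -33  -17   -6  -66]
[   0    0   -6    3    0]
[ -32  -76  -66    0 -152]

step 0: pivot -7 → sign −
step 1: pivot -10/7 → sign −
step 2: pivot 117/10 → sign +
step 3: pivot -1/13 → sign −
step 4: row/col 4 already zero → sign 0
signature = (1, 3, 1)

Answer: (1, 3, 1)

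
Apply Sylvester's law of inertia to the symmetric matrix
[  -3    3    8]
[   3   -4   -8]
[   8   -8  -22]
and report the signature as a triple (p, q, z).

step 0: pivot -3 → sign −
step 1: pivot -1 → sign −
step 2: pivot -2/3 → sign −
signature = (0, 3, 0)

Answer: (0, 3, 0)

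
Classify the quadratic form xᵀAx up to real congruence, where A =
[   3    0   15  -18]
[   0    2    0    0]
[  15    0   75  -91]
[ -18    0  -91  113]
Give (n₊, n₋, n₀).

Answer: (3, 1, 0)

Derivation:
step 0: pivot 3 → sign +
step 1: pivot 2 → sign +
step 2: pivot 5 → sign +
step 3: pivot -1/5 → sign −
signature = (3, 1, 0)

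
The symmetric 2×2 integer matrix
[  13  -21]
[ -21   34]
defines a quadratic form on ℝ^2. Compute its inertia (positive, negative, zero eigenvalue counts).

Answer: (2, 0, 0)

Derivation:
step 0: pivot 13 → sign +
step 1: pivot 1/13 → sign +
signature = (2, 0, 0)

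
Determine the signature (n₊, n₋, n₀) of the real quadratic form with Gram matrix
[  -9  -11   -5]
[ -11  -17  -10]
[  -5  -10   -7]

step 0: pivot -9 → sign −
step 1: pivot -32/9 → sign −
step 2: pivot 1/32 → sign +
signature = (1, 2, 0)

Answer: (1, 2, 0)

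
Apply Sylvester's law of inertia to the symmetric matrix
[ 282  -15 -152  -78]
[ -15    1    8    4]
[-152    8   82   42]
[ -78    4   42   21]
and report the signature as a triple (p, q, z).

step 0: pivot 282 → sign +
step 1: pivot 19/94 → sign +
step 2: pivot 2/57 → sign +
step 3: pivot -1 → sign −
signature = (3, 1, 0)

Answer: (3, 1, 0)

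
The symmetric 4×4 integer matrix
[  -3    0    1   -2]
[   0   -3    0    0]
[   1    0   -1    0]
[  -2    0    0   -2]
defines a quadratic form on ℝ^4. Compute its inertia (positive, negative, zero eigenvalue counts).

Answer: (0, 3, 1)

Derivation:
step 0: pivot -3 → sign −
step 1: pivot -3 → sign −
step 2: pivot -2/3 → sign −
step 3: row/col 3 already zero → sign 0
signature = (0, 3, 1)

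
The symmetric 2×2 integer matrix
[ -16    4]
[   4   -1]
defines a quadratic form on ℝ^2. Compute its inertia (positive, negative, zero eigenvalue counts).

step 0: pivot -16 → sign −
step 1: row/col 1 already zero → sign 0
signature = (0, 1, 1)

Answer: (0, 1, 1)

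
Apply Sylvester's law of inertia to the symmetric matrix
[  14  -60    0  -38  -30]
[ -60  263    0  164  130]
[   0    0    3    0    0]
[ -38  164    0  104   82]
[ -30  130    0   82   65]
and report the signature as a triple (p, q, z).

step 0: pivot 14 → sign +
step 1: pivot 41/7 → sign +
step 2: pivot 3 → sign +
step 3: pivot 26/41 → sign +
step 4: pivot 3/13 → sign +
signature = (5, 0, 0)

Answer: (5, 0, 0)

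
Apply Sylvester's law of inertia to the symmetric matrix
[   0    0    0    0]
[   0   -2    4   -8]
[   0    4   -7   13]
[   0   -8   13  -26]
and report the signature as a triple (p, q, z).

Answer: (1, 2, 1)

Derivation:
step 0: pivot -2 → sign −
step 1: pivot 1 → sign +
step 2: pivot -3 → sign −
step 3: row/col 3 already zero → sign 0
signature = (1, 2, 1)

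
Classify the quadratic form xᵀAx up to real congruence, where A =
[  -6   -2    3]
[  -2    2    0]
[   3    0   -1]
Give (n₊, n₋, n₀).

Answer: (2, 1, 0)

Derivation:
step 0: pivot -6 → sign −
step 1: pivot 8/3 → sign +
step 2: pivot 1/8 → sign +
signature = (2, 1, 0)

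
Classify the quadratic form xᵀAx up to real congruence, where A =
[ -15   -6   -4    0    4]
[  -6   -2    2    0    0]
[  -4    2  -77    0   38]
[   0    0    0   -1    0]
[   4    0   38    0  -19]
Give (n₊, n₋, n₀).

Answer: (1, 4, 0)

Derivation:
step 0: pivot -15 → sign −
step 1: pivot 2/5 → sign +
step 2: pivot -325/3 → sign −
step 3: pivot -1 → sign −
step 4: pivot -3/325 → sign −
signature = (1, 4, 0)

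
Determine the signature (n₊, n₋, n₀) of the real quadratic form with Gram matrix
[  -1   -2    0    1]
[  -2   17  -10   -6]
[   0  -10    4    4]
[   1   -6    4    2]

Answer: (1, 2, 1)

Derivation:
step 0: pivot -1 → sign −
step 1: pivot 21 → sign +
step 2: pivot -16/21 → sign −
step 3: row/col 3 already zero → sign 0
signature = (1, 2, 1)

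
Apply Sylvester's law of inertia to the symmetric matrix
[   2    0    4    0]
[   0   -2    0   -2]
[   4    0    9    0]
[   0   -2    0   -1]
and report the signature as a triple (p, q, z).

Answer: (3, 1, 0)

Derivation:
step 0: pivot 2 → sign +
step 1: pivot -2 → sign −
step 2: pivot 1 → sign +
step 3: pivot 1 → sign +
signature = (3, 1, 0)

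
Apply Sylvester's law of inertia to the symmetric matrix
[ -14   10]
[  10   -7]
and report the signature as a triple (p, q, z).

step 0: pivot -14 → sign −
step 1: pivot 1/7 → sign +
signature = (1, 1, 0)

Answer: (1, 1, 0)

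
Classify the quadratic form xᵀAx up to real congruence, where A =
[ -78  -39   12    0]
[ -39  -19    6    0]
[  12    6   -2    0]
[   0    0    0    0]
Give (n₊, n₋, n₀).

step 0: pivot -78 → sign −
step 1: pivot 1/2 → sign +
step 2: pivot -2/13 → sign −
step 3: row/col 3 already zero → sign 0
signature = (1, 2, 1)

Answer: (1, 2, 1)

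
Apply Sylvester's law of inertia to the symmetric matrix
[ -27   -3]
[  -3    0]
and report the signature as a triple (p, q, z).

Answer: (1, 1, 0)

Derivation:
step 0: pivot -27 → sign −
step 1: pivot 1/3 → sign +
signature = (1, 1, 0)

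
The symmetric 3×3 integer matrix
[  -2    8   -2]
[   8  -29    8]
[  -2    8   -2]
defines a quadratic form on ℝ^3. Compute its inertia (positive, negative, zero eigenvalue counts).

step 0: pivot -2 → sign −
step 1: pivot 3 → sign +
step 2: row/col 2 already zero → sign 0
signature = (1, 1, 1)

Answer: (1, 1, 1)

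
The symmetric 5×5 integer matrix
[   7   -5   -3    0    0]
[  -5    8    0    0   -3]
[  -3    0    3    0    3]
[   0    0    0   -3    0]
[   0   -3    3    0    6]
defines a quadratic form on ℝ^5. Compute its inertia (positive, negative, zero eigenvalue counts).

Answer: (4, 1, 0)

Derivation:
step 0: pivot 7 → sign +
step 1: pivot 31/7 → sign +
step 2: pivot 21/31 → sign +
step 3: pivot -3 → sign −
step 4: pivot 3/7 → sign +
signature = (4, 1, 0)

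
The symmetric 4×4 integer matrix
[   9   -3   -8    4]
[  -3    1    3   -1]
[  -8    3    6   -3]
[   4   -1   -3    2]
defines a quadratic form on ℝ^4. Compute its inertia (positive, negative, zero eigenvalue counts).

Answer: (2, 2, 0)

Derivation:
step 0: pivot 9 → sign +
step 1: pivot -10/9 → sign −
step 2: pivot 1/10 → sign +
step 3: pivot -2 → sign −
signature = (2, 2, 0)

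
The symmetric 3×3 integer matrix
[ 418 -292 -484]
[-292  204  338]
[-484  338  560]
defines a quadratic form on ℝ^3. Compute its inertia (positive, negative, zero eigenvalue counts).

step 0: pivot 418 → sign +
step 1: pivot 4/209 → sign +
step 2: pivot -1 → sign −
signature = (2, 1, 0)

Answer: (2, 1, 0)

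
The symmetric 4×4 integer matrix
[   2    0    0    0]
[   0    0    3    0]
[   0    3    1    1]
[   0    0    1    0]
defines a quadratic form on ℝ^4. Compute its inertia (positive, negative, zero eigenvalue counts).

step 0: pivot 2 → sign +
step 1: pivot 1 → sign +
step 2: pivot -9 → sign −
step 3: row/col 3 already zero → sign 0
signature = (2, 1, 1)

Answer: (2, 1, 1)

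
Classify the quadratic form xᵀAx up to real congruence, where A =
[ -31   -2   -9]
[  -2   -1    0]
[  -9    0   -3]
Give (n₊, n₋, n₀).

step 0: pivot -31 → sign −
step 1: pivot -27/31 → sign −
step 2: row/col 2 already zero → sign 0
signature = (0, 2, 1)

Answer: (0, 2, 1)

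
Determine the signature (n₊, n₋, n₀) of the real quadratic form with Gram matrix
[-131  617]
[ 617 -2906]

step 0: pivot -131 → sign −
step 1: pivot 3/131 → sign +
signature = (1, 1, 0)

Answer: (1, 1, 0)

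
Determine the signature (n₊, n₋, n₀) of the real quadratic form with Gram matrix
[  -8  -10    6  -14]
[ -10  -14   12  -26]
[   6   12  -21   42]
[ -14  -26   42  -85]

step 0: pivot -8 → sign −
step 1: pivot -3/2 → sign −
step 2: pivot -3 → sign −
step 3: pivot -1/3 → sign −
signature = (0, 4, 0)

Answer: (0, 4, 0)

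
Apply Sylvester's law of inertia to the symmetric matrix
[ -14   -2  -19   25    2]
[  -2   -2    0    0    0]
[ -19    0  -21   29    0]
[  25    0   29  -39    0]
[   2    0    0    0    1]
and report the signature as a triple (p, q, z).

Answer: (2, 3, 0)

Derivation:
step 0: pivot -14 → sign −
step 1: pivot -12/7 → sign −
step 2: pivot 109/12 → sign +
step 3: pivot 82/109 → sign +
step 4: pivot -3/41 → sign −
signature = (2, 3, 0)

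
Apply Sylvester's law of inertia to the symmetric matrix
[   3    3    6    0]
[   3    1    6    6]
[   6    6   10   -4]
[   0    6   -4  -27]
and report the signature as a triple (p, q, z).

step 0: pivot 3 → sign +
step 1: pivot -2 → sign −
step 2: pivot -2 → sign −
step 3: pivot -1 → sign −
signature = (1, 3, 0)

Answer: (1, 3, 0)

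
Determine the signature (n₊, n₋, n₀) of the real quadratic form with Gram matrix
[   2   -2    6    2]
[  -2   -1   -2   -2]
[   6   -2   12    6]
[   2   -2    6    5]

step 0: pivot 2 → sign +
step 1: pivot -3 → sign −
step 2: pivot -2/3 → sign −
step 3: pivot 3 → sign +
signature = (2, 2, 0)

Answer: (2, 2, 0)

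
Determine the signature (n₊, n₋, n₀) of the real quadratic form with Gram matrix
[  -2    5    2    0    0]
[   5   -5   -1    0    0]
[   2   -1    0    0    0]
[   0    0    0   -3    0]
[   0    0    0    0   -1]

Answer: (1, 4, 0)

Derivation:
step 0: pivot -2 → sign −
step 1: pivot 15/2 → sign +
step 2: pivot -2/15 → sign −
step 3: pivot -3 → sign −
step 4: pivot -1 → sign −
signature = (1, 4, 0)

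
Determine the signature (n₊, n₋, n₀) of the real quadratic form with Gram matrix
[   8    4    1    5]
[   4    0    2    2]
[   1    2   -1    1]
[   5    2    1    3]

step 0: pivot 8 → sign +
step 1: pivot -2 → sign −
step 2: row/col 2 already zero → sign 0
step 3: row/col 3 already zero → sign 0
signature = (1, 1, 2)

Answer: (1, 1, 2)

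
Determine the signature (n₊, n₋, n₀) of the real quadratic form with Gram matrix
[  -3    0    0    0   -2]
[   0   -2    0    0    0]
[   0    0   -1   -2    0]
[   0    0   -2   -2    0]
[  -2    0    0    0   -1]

step 0: pivot -3 → sign −
step 1: pivot -2 → sign −
step 2: pivot -1 → sign −
step 3: pivot 2 → sign +
step 4: pivot 1/3 → sign +
signature = (2, 3, 0)

Answer: (2, 3, 0)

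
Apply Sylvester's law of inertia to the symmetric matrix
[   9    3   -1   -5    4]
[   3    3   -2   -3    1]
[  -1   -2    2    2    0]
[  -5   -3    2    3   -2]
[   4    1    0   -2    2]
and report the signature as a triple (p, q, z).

step 0: pivot 9 → sign +
step 1: pivot 2 → sign +
step 2: pivot 1/2 → sign +
step 3: pivot -8/9 → sign −
step 4: pivot 1/8 → sign +
signature = (4, 1, 0)

Answer: (4, 1, 0)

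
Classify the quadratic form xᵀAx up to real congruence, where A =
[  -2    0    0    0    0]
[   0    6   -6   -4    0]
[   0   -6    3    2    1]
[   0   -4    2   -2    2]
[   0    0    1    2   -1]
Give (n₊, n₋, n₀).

step 0: pivot -2 → sign −
step 1: pivot 6 → sign +
step 2: pivot -3 → sign −
step 3: pivot -10/3 → sign −
step 4: pivot -2/15 → sign −
signature = (1, 4, 0)

Answer: (1, 4, 0)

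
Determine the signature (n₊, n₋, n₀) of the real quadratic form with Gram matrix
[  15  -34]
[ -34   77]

step 0: pivot 15 → sign +
step 1: pivot -1/15 → sign −
signature = (1, 1, 0)

Answer: (1, 1, 0)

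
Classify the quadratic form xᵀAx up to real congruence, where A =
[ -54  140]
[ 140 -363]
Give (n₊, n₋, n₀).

Answer: (0, 2, 0)

Derivation:
step 0: pivot -54 → sign −
step 1: pivot -1/27 → sign −
signature = (0, 2, 0)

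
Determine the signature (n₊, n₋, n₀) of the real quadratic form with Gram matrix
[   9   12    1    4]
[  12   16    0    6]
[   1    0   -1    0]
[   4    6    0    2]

Answer: (2, 2, 0)

Derivation:
step 0: pivot 9 → sign +
step 1: pivot -10/9 → sign −
step 2: pivot 8/5 → sign +
step 3: pivot -1/2 → sign −
signature = (2, 2, 0)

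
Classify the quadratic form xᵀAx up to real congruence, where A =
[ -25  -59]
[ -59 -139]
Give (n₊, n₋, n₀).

Answer: (1, 1, 0)

Derivation:
step 0: pivot -25 → sign −
step 1: pivot 6/25 → sign +
signature = (1, 1, 0)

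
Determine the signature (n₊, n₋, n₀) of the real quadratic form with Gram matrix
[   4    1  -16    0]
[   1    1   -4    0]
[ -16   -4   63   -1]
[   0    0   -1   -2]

Answer: (2, 2, 0)

Derivation:
step 0: pivot 4 → sign +
step 1: pivot 3/4 → sign +
step 2: pivot -1 → sign −
step 3: pivot -1 → sign −
signature = (2, 2, 0)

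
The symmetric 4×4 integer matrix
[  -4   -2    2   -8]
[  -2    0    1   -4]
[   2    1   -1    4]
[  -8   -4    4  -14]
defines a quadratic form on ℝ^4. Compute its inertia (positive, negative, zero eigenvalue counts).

step 0: pivot -4 → sign −
step 1: pivot 1 → sign +
step 2: pivot 2 → sign +
step 3: row/col 3 already zero → sign 0
signature = (2, 1, 1)

Answer: (2, 1, 1)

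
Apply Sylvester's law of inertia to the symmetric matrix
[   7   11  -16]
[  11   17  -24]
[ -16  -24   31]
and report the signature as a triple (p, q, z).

step 0: pivot 7 → sign +
step 1: pivot -2/7 → sign −
step 2: pivot -1 → sign −
signature = (1, 2, 0)

Answer: (1, 2, 0)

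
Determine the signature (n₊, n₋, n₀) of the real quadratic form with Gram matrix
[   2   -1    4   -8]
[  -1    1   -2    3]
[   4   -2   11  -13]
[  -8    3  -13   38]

Answer: (4, 0, 0)

Derivation:
step 0: pivot 2 → sign +
step 1: pivot 1/2 → sign +
step 2: pivot 3 → sign +
step 3: pivot 1 → sign +
signature = (4, 0, 0)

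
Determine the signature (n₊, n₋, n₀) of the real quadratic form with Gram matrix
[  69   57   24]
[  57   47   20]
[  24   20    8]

Answer: (1, 1, 1)

Derivation:
step 0: pivot 69 → sign +
step 1: pivot -2/23 → sign −
step 2: row/col 2 already zero → sign 0
signature = (1, 1, 1)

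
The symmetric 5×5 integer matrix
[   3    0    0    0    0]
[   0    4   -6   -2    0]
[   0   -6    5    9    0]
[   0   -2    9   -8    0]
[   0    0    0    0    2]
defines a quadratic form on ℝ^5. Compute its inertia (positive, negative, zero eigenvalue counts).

step 0: pivot 3 → sign +
step 1: pivot 4 → sign +
step 2: pivot -4 → sign −
step 3: pivot 2 → sign +
step 4: row/col 4 already zero → sign 0
signature = (3, 1, 1)

Answer: (3, 1, 1)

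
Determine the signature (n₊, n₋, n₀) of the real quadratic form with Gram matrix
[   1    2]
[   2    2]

step 0: pivot 1 → sign +
step 1: pivot -2 → sign −
signature = (1, 1, 0)

Answer: (1, 1, 0)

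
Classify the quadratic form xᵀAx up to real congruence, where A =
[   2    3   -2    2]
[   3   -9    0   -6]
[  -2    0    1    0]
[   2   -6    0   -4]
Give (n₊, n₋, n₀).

step 0: pivot 2 → sign +
step 1: pivot -27/2 → sign −
step 2: pivot -1/3 → sign −
step 3: row/col 3 already zero → sign 0
signature = (1, 2, 1)

Answer: (1, 2, 1)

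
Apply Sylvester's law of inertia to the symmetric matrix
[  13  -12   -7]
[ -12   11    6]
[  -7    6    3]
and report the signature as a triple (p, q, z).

Answer: (2, 1, 0)

Derivation:
step 0: pivot 13 → sign +
step 1: pivot -1/13 → sign −
step 2: pivot 2 → sign +
signature = (2, 1, 0)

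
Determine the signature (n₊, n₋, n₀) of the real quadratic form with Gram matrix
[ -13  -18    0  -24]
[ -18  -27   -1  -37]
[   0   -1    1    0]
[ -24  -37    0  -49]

step 0: pivot -13 → sign −
step 1: pivot -27/13 → sign −
step 2: pivot 40/27 → sign +
step 3: pivot -3/40 → sign −
signature = (1, 3, 0)

Answer: (1, 3, 0)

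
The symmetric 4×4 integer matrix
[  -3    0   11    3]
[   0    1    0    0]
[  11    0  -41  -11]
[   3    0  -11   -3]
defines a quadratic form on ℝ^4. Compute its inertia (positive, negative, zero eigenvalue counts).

Answer: (1, 2, 1)

Derivation:
step 0: pivot -3 → sign −
step 1: pivot 1 → sign +
step 2: pivot -2/3 → sign −
step 3: row/col 3 already zero → sign 0
signature = (1, 2, 1)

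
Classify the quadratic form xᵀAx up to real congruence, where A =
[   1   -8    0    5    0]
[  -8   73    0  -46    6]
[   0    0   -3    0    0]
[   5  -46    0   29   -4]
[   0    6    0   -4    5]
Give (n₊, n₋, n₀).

step 0: pivot 1 → sign +
step 1: pivot 9 → sign +
step 2: pivot -3 → sign −
step 3: pivot 1 → sign +
step 4: row/col 4 already zero → sign 0
signature = (3, 1, 1)

Answer: (3, 1, 1)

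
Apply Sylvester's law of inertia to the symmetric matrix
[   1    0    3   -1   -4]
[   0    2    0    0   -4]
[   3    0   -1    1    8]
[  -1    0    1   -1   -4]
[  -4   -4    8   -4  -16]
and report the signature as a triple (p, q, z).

Answer: (2, 2, 1)

Derivation:
step 0: pivot 1 → sign +
step 1: pivot 2 → sign +
step 2: pivot -10 → sign −
step 3: pivot -2/5 → sign −
step 4: row/col 4 already zero → sign 0
signature = (2, 2, 1)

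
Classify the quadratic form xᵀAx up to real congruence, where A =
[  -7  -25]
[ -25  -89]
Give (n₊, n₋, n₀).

step 0: pivot -7 → sign −
step 1: pivot 2/7 → sign +
signature = (1, 1, 0)

Answer: (1, 1, 0)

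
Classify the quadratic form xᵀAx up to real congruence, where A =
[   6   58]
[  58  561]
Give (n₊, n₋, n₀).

step 0: pivot 6 → sign +
step 1: pivot 1/3 → sign +
signature = (2, 0, 0)

Answer: (2, 0, 0)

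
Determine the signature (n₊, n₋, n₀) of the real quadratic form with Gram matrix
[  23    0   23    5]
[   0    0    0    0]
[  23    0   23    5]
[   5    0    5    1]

step 0: pivot 23 → sign +
step 1: pivot -2/23 → sign −
step 2: row/col 2 already zero → sign 0
step 3: row/col 3 already zero → sign 0
signature = (1, 1, 2)

Answer: (1, 1, 2)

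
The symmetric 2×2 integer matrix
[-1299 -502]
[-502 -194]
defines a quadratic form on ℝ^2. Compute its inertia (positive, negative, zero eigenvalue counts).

step 0: pivot -1299 → sign −
step 1: pivot -2/1299 → sign −
signature = (0, 2, 0)

Answer: (0, 2, 0)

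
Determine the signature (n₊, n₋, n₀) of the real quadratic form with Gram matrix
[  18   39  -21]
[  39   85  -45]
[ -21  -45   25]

Answer: (2, 0, 1)

Derivation:
step 0: pivot 18 → sign +
step 1: pivot 1/2 → sign +
step 2: row/col 2 already zero → sign 0
signature = (2, 0, 1)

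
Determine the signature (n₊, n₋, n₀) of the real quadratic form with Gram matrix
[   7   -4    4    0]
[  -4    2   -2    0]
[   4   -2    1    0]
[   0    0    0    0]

step 0: pivot 7 → sign +
step 1: pivot -2/7 → sign −
step 2: pivot -1 → sign −
step 3: row/col 3 already zero → sign 0
signature = (1, 2, 1)

Answer: (1, 2, 1)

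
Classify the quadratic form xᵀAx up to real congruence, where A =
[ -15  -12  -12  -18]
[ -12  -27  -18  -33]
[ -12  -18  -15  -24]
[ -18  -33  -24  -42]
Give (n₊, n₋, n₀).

step 0: pivot -15 → sign −
step 1: pivot -87/5 → sign −
step 2: pivot -39/29 → sign −
step 3: pivot -3/13 → sign −
signature = (0, 4, 0)

Answer: (0, 4, 0)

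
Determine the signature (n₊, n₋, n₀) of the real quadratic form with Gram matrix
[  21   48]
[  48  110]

Answer: (2, 0, 0)

Derivation:
step 0: pivot 21 → sign +
step 1: pivot 2/7 → sign +
signature = (2, 0, 0)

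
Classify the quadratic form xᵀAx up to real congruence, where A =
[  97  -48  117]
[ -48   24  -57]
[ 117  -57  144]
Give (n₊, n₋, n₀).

step 0: pivot 97 → sign +
step 1: pivot 24/97 → sign +
step 2: pivot -3/8 → sign −
signature = (2, 1, 0)

Answer: (2, 1, 0)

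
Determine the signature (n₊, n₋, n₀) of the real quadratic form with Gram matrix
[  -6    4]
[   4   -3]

step 0: pivot -6 → sign −
step 1: pivot -1/3 → sign −
signature = (0, 2, 0)

Answer: (0, 2, 0)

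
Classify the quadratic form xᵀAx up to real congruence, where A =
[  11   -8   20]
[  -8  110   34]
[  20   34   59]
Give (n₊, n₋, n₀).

Answer: (3, 0, 0)

Derivation:
step 0: pivot 11 → sign +
step 1: pivot 1146/11 → sign +
step 2: pivot 3/191 → sign +
signature = (3, 0, 0)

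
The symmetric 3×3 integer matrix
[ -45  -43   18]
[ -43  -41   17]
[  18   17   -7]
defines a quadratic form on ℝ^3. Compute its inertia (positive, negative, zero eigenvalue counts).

step 0: pivot -45 → sign −
step 1: pivot 4/45 → sign +
step 2: pivot -1/4 → sign −
signature = (1, 2, 0)

Answer: (1, 2, 0)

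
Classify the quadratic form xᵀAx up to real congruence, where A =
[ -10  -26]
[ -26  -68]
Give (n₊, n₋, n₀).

step 0: pivot -10 → sign −
step 1: pivot -2/5 → sign −
signature = (0, 2, 0)

Answer: (0, 2, 0)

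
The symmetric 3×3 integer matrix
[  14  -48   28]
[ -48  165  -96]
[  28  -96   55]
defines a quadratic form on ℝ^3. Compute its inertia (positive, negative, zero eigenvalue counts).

step 0: pivot 14 → sign +
step 1: pivot 3/7 → sign +
step 2: pivot -1 → sign −
signature = (2, 1, 0)

Answer: (2, 1, 0)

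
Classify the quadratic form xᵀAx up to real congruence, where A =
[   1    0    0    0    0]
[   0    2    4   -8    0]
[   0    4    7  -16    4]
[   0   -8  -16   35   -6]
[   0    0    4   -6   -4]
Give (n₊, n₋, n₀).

step 0: pivot 1 → sign +
step 1: pivot 2 → sign +
step 2: pivot -1 → sign −
step 3: pivot 3 → sign +
step 4: row/col 4 already zero → sign 0
signature = (3, 1, 1)

Answer: (3, 1, 1)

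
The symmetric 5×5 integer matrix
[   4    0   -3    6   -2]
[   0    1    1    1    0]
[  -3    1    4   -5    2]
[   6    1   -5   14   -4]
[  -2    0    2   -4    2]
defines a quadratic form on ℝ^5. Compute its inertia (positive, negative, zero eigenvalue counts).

Answer: (5, 0, 0)

Derivation:
step 0: pivot 4 → sign +
step 1: pivot 1 → sign +
step 2: pivot 3/4 → sign +
step 3: pivot 1 → sign +
step 4: pivot 2/3 → sign +
signature = (5, 0, 0)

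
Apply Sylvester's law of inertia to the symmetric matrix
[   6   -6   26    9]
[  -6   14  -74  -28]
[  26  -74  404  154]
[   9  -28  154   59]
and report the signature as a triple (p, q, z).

Answer: (4, 0, 0)

Derivation:
step 0: pivot 6 → sign +
step 1: pivot 8 → sign +
step 2: pivot 10/3 → sign +
step 3: pivot 3/40 → sign +
signature = (4, 0, 0)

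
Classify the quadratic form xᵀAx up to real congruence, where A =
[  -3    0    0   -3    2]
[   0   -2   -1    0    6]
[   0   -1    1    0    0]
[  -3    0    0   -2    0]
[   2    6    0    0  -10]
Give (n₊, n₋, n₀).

step 0: pivot -3 → sign −
step 1: pivot -2 → sign −
step 2: pivot 3/2 → sign +
step 3: pivot 1 → sign +
step 4: pivot -2/3 → sign −
signature = (2, 3, 0)

Answer: (2, 3, 0)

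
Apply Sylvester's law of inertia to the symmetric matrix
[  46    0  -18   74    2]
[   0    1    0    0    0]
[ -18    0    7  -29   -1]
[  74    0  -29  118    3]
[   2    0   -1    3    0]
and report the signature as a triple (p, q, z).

step 0: pivot 46 → sign +
step 1: pivot 1 → sign +
step 2: pivot -1/23 → sign −
step 3: pivot -1 → sign −
step 4: pivot 1 → sign +
signature = (3, 2, 0)

Answer: (3, 2, 0)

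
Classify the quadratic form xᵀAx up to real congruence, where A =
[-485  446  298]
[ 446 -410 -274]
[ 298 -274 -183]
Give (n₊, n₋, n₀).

Answer: (2, 1, 0)

Derivation:
step 0: pivot -485 → sign −
step 1: pivot 66/485 → sign +
step 2: pivot 1/11 → sign +
signature = (2, 1, 0)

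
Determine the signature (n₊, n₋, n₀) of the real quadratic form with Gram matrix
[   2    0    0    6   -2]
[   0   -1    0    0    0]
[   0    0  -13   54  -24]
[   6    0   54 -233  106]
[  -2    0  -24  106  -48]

step 0: pivot 2 → sign +
step 1: pivot -1 → sign −
step 2: pivot -13 → sign −
step 3: pivot -347/13 → sign −
step 4: pivot -6/347 → sign −
signature = (1, 4, 0)

Answer: (1, 4, 0)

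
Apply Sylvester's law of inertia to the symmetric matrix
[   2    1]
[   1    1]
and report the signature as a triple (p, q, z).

Answer: (2, 0, 0)

Derivation:
step 0: pivot 2 → sign +
step 1: pivot 1/2 → sign +
signature = (2, 0, 0)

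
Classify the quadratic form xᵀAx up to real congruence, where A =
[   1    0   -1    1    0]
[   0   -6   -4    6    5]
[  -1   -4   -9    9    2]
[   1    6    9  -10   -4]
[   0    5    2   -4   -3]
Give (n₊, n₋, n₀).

Answer: (2, 3, 0)

Derivation:
step 0: pivot 1 → sign +
step 1: pivot -6 → sign −
step 2: pivot -22/3 → sign −
step 3: pivot -1/11 → sign −
step 4: pivot 3/2 → sign +
signature = (2, 3, 0)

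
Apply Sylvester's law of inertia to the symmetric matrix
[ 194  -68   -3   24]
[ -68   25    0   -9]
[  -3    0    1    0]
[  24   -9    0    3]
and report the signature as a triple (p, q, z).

Answer: (3, 1, 0)

Derivation:
step 0: pivot 194 → sign +
step 1: pivot 113/97 → sign +
step 2: pivot 1/226 → sign +
step 3: pivot -6 → sign −
signature = (3, 1, 0)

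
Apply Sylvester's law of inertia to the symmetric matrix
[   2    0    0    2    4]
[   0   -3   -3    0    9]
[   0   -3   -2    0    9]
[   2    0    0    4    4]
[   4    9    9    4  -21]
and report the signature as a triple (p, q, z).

Answer: (3, 2, 0)

Derivation:
step 0: pivot 2 → sign +
step 1: pivot -3 → sign −
step 2: pivot 1 → sign +
step 3: pivot 2 → sign +
step 4: pivot -2 → sign −
signature = (3, 2, 0)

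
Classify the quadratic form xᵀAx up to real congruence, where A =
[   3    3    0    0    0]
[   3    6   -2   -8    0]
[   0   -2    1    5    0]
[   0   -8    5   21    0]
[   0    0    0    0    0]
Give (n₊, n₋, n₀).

step 0: pivot 3 → sign +
step 1: pivot 3 → sign +
step 2: pivot -1/3 → sign −
step 3: row/col 3 already zero → sign 0
step 4: row/col 4 already zero → sign 0
signature = (2, 1, 2)

Answer: (2, 1, 2)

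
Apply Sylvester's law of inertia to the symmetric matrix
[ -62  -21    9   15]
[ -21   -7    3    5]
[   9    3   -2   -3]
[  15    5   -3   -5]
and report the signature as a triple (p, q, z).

step 0: pivot -62 → sign −
step 1: pivot 7/62 → sign +
step 2: pivot -5/7 → sign −
step 3: pivot -2/5 → sign −
signature = (1, 3, 0)

Answer: (1, 3, 0)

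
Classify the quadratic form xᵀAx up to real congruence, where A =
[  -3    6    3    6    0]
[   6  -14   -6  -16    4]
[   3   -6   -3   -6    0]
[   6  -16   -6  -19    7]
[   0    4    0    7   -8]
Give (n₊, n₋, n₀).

Answer: (1, 3, 1)

Derivation:
step 0: pivot -3 → sign −
step 1: pivot -2 → sign −
step 2: pivot 1 → sign +
step 3: pivot -1 → sign −
step 4: row/col 4 already zero → sign 0
signature = (1, 3, 1)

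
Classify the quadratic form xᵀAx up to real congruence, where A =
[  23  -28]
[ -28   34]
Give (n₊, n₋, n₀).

Answer: (1, 1, 0)

Derivation:
step 0: pivot 23 → sign +
step 1: pivot -2/23 → sign −
signature = (1, 1, 0)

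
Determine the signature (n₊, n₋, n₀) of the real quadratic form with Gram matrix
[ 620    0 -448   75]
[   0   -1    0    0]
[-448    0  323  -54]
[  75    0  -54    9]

Answer: (1, 3, 0)

Derivation:
step 0: pivot 620 → sign +
step 1: pivot -1 → sign −
step 2: pivot -111/155 → sign −
step 3: pivot -3/148 → sign −
signature = (1, 3, 0)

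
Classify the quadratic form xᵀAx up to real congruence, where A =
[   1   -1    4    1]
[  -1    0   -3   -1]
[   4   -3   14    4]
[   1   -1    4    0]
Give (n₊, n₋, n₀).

Answer: (1, 3, 0)

Derivation:
step 0: pivot 1 → sign +
step 1: pivot -1 → sign −
step 2: pivot -1 → sign −
step 3: pivot -1 → sign −
signature = (1, 3, 0)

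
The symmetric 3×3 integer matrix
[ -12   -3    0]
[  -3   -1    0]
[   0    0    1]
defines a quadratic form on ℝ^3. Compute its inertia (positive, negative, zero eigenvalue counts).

step 0: pivot -12 → sign −
step 1: pivot -1/4 → sign −
step 2: pivot 1 → sign +
signature = (1, 2, 0)

Answer: (1, 2, 0)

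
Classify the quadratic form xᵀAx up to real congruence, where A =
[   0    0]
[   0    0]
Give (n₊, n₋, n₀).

Answer: (0, 0, 2)

Derivation:
step 0: row/col 0 already zero → sign 0
step 1: row/col 1 already zero → sign 0
signature = (0, 0, 2)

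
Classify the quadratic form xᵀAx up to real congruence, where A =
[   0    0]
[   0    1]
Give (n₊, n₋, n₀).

Answer: (1, 0, 1)

Derivation:
step 0: pivot 1 → sign +
step 1: row/col 1 already zero → sign 0
signature = (1, 0, 1)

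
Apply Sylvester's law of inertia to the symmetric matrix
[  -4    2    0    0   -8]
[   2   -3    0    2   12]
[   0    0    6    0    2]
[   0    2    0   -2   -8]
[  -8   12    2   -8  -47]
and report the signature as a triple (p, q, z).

Answer: (2, 2, 1)

Derivation:
step 0: pivot -4 → sign −
step 1: pivot -2 → sign −
step 2: pivot 6 → sign +
step 3: pivot 1/3 → sign +
step 4: row/col 4 already zero → sign 0
signature = (2, 2, 1)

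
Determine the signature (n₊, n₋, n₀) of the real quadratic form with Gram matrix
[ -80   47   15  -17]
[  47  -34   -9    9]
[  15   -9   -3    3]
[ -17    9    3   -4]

step 0: pivot -80 → sign −
step 1: pivot -511/80 → sign −
step 2: pivot -93/511 → sign −
step 3: pivot -3/31 → sign −
signature = (0, 4, 0)

Answer: (0, 4, 0)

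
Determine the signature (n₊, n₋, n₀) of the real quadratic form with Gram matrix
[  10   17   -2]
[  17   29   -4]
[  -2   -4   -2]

step 0: pivot 10 → sign +
step 1: pivot 1/10 → sign +
step 2: pivot -6 → sign −
signature = (2, 1, 0)

Answer: (2, 1, 0)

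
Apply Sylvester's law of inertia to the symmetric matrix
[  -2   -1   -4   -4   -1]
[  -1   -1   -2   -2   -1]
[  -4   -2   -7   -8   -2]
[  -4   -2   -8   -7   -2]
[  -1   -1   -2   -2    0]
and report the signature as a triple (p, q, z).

Answer: (3, 2, 0)

Derivation:
step 0: pivot -2 → sign −
step 1: pivot -1/2 → sign −
step 2: pivot 1 → sign +
step 3: pivot 1 → sign +
step 4: pivot 1 → sign +
signature = (3, 2, 0)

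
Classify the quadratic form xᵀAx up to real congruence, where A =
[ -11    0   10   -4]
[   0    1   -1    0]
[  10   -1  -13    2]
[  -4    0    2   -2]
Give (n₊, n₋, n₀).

step 0: pivot -11 → sign −
step 1: pivot 1 → sign +
step 2: pivot -54/11 → sign −
step 3: row/col 3 already zero → sign 0
signature = (1, 2, 1)

Answer: (1, 2, 1)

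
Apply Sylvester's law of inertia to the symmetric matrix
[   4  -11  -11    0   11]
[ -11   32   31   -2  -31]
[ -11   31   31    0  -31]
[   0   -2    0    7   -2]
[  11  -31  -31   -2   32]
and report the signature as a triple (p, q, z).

step 0: pivot 4 → sign +
step 1: pivot 7/4 → sign +
step 2: pivot 3/7 → sign +
step 3: pivot 3 → sign +
step 4: pivot -1/3 → sign −
signature = (4, 1, 0)

Answer: (4, 1, 0)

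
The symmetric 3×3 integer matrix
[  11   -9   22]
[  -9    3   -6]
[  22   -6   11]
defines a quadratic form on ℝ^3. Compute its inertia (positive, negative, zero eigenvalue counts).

step 0: pivot 11 → sign +
step 1: pivot -48/11 → sign −
step 2: row/col 2 already zero → sign 0
signature = (1, 1, 1)

Answer: (1, 1, 1)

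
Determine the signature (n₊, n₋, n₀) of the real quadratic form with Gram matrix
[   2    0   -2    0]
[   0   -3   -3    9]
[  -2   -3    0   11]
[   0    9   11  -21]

Answer: (3, 1, 0)

Derivation:
step 0: pivot 2 → sign +
step 1: pivot -3 → sign −
step 2: pivot 1 → sign +
step 3: pivot 2 → sign +
signature = (3, 1, 0)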